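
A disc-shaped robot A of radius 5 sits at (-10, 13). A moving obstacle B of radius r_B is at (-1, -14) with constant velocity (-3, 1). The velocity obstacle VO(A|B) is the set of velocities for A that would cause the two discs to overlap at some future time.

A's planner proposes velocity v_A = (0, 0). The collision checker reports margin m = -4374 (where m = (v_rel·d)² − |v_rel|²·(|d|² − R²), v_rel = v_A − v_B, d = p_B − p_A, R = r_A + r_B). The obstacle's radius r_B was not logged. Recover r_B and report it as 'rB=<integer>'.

m = -4374
d = (9, -27);  v_rel = (3, -1),  |v_rel|² = 10
v_rel×d = (3)·(-27) − (-1)·(9) = -72
since m = R²·10 − (-72)²:  R² = (5184 + -4374) / 10 = 81
R = √81 = 9  ⇒  r_B = 9 − 5 = 4

rB=4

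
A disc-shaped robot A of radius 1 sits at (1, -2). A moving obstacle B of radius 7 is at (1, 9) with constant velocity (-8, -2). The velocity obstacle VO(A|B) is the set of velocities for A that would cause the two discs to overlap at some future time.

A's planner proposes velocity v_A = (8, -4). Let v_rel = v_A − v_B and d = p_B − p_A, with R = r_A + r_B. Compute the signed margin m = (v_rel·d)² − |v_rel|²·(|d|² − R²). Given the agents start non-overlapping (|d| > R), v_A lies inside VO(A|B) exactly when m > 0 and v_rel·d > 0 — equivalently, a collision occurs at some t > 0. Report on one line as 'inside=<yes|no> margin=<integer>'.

d = (0, 11),  |d|² = 121;  R = 1+7 = 8,  c = 121−8² = 57
v_rel = (16, -2),  |v_rel|² = 260;  v_rel·d = (16)·(0) + (-2)·(11) = -22
260·t² + 44·t + 57 = 0  ⇒  m = (-22)² − 260·57 = -14336
m = -14336 < 0,  v_rel·d = -22 < 0  ⇒  outside

inside=no margin=-14336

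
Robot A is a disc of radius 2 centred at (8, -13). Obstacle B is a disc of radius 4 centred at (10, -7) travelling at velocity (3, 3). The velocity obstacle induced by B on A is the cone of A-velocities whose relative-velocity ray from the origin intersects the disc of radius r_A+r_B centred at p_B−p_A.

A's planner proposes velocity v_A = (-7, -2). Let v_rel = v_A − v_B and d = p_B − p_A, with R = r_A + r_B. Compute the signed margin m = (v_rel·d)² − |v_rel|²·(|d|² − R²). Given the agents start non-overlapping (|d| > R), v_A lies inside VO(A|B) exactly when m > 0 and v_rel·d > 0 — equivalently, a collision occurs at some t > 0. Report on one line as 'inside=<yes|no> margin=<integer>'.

d = (2, 6),  |d|² = 40;  R = 2+4 = 6,  c = 40−6² = 4
v_rel = (-10, -5),  |v_rel|² = 125;  v_rel·d = (-10)·(2) + (-5)·(6) = -50
125·t² + 100·t + 4 = 0  ⇒  m = (-50)² − 125·4 = 2000
m = 2000 > 0,  v_rel·d = -50 < 0  ⇒  outside

inside=no margin=2000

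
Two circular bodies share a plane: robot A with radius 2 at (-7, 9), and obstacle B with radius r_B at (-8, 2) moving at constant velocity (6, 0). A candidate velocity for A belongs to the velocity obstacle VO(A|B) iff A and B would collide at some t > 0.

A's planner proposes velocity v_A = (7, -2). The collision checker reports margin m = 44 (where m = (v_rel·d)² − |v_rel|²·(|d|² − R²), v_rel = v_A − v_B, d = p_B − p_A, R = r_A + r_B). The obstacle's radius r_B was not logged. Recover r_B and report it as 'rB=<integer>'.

m = 44
d = (-1, -7);  v_rel = (1, -2),  |v_rel|² = 5
v_rel×d = (1)·(-7) − (-2)·(-1) = -9
since m = R²·5 − (-9)²:  R² = (81 + 44) / 5 = 25
R = √25 = 5  ⇒  r_B = 5 − 2 = 3

rB=3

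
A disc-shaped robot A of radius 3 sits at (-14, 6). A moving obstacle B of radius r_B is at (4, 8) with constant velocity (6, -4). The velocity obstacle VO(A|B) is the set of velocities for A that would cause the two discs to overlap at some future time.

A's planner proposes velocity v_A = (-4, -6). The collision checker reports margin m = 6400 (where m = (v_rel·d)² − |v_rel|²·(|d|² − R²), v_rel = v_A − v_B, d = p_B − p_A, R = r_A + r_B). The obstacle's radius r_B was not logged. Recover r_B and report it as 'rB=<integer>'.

m = 6400
d = (18, 2);  v_rel = (-10, -2),  |v_rel|² = 104
v_rel×d = (-10)·(2) − (-2)·(18) = 16
since m = R²·104 − 16²:  R² = (256 + 6400) / 104 = 64
R = √64 = 8  ⇒  r_B = 8 − 3 = 5

rB=5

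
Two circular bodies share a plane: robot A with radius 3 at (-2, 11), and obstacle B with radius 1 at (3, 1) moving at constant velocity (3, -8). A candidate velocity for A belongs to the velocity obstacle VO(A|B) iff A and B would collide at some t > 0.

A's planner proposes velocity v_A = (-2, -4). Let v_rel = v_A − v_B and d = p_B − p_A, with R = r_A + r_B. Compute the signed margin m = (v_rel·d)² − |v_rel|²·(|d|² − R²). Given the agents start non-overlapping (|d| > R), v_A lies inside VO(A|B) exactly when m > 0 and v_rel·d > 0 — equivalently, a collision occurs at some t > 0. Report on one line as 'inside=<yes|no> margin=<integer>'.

d = (5, -10),  |d|² = 125;  R = 3+1 = 4,  c = 125−4² = 109
v_rel = (-5, 4),  |v_rel|² = 41;  v_rel·d = (-5)·(5) + (4)·(-10) = -65
41·t² + 130·t + 109 = 0  ⇒  m = (-65)² − 41·109 = -244
m = -244 < 0,  v_rel·d = -65 < 0  ⇒  outside

inside=no margin=-244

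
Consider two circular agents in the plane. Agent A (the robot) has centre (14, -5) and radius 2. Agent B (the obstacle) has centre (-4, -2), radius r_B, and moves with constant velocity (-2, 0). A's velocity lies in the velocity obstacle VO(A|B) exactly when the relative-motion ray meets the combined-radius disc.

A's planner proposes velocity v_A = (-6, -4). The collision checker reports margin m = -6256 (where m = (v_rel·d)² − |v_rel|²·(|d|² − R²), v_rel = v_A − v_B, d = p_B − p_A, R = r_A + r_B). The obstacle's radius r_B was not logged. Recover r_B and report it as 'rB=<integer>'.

m = -6256
d = (-18, 3);  v_rel = (-4, -4),  |v_rel|² = 32
v_rel×d = (-4)·(3) − (-4)·(-18) = -84
since m = R²·32 − (-84)²:  R² = (7056 + -6256) / 32 = 25
R = √25 = 5  ⇒  r_B = 5 − 2 = 3

rB=3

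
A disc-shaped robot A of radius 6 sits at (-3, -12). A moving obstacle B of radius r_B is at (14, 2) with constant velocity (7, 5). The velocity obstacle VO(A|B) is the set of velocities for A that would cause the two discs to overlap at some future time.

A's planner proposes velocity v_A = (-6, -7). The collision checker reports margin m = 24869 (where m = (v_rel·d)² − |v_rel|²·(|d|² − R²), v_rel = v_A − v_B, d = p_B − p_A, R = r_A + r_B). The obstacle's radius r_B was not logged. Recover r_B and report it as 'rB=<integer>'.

m = 24869
d = (17, 14);  v_rel = (-13, -12),  |v_rel|² = 313
v_rel×d = (-13)·(14) − (-12)·(17) = 22
since m = R²·313 − 22²:  R² = (484 + 24869) / 313 = 81
R = √81 = 9  ⇒  r_B = 9 − 6 = 3

rB=3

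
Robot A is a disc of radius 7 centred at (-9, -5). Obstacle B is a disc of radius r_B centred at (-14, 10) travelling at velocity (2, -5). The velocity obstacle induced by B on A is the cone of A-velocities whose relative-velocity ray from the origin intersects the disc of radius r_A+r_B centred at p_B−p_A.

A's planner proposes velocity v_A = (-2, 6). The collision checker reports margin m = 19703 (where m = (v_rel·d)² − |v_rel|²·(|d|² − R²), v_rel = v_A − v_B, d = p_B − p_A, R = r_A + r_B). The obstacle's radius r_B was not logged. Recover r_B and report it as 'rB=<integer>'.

m = 19703
d = (-5, 15);  v_rel = (-4, 11),  |v_rel|² = 137
v_rel×d = (-4)·(15) − (11)·(-5) = -5
since m = R²·137 − (-5)²:  R² = (25 + 19703) / 137 = 144
R = √144 = 12  ⇒  r_B = 12 − 7 = 5

rB=5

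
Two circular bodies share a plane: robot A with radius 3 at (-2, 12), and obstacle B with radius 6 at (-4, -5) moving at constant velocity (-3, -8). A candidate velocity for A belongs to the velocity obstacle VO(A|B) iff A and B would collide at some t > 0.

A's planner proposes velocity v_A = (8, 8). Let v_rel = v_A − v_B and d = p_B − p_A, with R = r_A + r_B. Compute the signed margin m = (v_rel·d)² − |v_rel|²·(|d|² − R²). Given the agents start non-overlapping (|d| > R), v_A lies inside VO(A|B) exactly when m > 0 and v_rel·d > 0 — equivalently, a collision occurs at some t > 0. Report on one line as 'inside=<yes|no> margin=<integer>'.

d = (-2, -17),  |d|² = 293;  R = 3+6 = 9,  c = 293−9² = 212
v_rel = (11, 16),  |v_rel|² = 377;  v_rel·d = (11)·(-2) + (16)·(-17) = -294
377·t² + 588·t + 212 = 0  ⇒  m = (-294)² − 377·212 = 6512
m = 6512 > 0,  v_rel·d = -294 < 0  ⇒  outside

inside=no margin=6512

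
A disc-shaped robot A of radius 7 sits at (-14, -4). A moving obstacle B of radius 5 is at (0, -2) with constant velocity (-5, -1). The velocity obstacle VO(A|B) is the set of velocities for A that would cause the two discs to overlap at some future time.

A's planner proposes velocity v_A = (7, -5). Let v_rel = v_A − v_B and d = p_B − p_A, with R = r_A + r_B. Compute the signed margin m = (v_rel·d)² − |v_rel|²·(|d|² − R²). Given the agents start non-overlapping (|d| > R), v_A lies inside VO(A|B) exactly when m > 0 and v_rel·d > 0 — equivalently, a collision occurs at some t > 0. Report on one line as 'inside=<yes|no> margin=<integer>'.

d = (14, 2),  |d|² = 200;  R = 7+5 = 12,  c = 200−12² = 56
v_rel = (12, -4),  |v_rel|² = 160;  v_rel·d = (12)·(14) + (-4)·(2) = 160
160·t² − 320·t + 56 = 0  ⇒  m = 160² − 160·56 = 16640
m = 16640 > 0,  v_rel·d = 160 > 0  ⇒  inside

inside=yes margin=16640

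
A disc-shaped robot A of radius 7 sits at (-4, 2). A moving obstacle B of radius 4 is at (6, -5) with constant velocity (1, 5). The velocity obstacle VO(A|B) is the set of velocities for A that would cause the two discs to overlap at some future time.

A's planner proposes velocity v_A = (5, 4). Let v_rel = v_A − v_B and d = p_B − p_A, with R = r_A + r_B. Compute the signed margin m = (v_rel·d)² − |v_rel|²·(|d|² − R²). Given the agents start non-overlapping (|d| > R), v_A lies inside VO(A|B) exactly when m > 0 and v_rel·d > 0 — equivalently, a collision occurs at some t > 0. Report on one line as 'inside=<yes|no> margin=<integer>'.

d = (10, -7),  |d|² = 149;  R = 7+4 = 11,  c = 149−11² = 28
v_rel = (4, -1),  |v_rel|² = 17;  v_rel·d = (4)·(10) + (-1)·(-7) = 47
17·t² − 94·t + 28 = 0  ⇒  m = 47² − 17·28 = 1733
m = 1733 > 0,  v_rel·d = 47 > 0  ⇒  inside

inside=yes margin=1733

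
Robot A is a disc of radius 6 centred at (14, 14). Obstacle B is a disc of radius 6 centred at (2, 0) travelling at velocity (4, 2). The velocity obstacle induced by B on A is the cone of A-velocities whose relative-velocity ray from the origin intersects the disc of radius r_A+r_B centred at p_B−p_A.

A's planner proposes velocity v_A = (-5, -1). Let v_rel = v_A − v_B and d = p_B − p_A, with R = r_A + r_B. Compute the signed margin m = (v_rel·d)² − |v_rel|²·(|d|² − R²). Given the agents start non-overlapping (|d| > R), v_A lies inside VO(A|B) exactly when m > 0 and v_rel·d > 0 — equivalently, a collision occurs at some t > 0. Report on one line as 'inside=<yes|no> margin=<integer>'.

d = (-12, -14),  |d|² = 340;  R = 6+6 = 12,  c = 340−12² = 196
v_rel = (-9, -3),  |v_rel|² = 90;  v_rel·d = (-9)·(-12) + (-3)·(-14) = 150
90·t² − 300·t + 196 = 0  ⇒  m = 150² − 90·196 = 4860
m = 4860 > 0,  v_rel·d = 150 > 0  ⇒  inside

inside=yes margin=4860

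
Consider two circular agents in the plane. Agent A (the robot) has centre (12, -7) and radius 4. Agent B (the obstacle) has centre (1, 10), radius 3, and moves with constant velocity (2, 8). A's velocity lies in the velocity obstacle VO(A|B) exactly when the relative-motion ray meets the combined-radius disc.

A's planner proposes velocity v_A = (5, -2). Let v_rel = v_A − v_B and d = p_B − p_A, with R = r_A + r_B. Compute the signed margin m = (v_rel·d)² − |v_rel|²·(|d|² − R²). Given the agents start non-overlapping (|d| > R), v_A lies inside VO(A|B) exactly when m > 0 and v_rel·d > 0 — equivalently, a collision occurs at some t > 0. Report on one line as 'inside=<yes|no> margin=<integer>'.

d = (-11, 17),  |d|² = 410;  R = 4+3 = 7,  c = 410−7² = 361
v_rel = (3, -10),  |v_rel|² = 109;  v_rel·d = (3)·(-11) + (-10)·(17) = -203
109·t² + 406·t + 361 = 0  ⇒  m = (-203)² − 109·361 = 1860
m = 1860 > 0,  v_rel·d = -203 < 0  ⇒  outside

inside=no margin=1860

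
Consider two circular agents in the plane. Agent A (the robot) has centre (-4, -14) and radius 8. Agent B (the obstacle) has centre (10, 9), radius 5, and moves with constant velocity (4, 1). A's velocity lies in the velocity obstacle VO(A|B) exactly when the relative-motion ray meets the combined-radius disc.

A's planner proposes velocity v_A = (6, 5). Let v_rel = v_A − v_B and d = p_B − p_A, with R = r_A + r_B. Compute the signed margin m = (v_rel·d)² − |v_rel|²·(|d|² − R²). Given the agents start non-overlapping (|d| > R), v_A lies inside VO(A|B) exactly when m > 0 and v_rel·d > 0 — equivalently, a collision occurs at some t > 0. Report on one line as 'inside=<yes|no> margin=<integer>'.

d = (14, 23),  |d|² = 725;  R = 8+5 = 13,  c = 725−13² = 556
v_rel = (2, 4),  |v_rel|² = 20;  v_rel·d = (2)·(14) + (4)·(23) = 120
20·t² − 240·t + 556 = 0  ⇒  m = 120² − 20·556 = 3280
m = 3280 > 0,  v_rel·d = 120 > 0  ⇒  inside

inside=yes margin=3280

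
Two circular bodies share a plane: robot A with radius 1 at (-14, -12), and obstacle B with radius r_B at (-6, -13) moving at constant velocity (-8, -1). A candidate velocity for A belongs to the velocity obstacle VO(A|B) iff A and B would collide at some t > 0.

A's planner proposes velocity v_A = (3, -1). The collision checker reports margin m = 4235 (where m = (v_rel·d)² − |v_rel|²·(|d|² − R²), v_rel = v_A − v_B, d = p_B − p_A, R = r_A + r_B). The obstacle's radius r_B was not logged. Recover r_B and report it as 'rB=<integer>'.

m = 4235
d = (8, -1);  v_rel = (11, 0),  |v_rel|² = 121
v_rel×d = (11)·(-1) − (0)·(8) = -11
since m = R²·121 − (-11)²:  R² = (121 + 4235) / 121 = 36
R = √36 = 6  ⇒  r_B = 6 − 1 = 5

rB=5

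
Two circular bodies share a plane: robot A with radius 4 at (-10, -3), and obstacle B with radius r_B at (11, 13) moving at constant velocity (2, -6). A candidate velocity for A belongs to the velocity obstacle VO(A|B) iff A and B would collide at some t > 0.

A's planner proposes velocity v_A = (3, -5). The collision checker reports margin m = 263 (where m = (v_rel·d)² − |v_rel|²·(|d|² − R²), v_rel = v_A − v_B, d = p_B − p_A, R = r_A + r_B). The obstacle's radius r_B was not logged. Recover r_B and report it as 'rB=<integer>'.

m = 263
d = (21, 16);  v_rel = (1, 1),  |v_rel|² = 2
v_rel×d = (1)·(16) − (1)·(21) = -5
since m = R²·2 − (-5)²:  R² = (25 + 263) / 2 = 144
R = √144 = 12  ⇒  r_B = 12 − 4 = 8

rB=8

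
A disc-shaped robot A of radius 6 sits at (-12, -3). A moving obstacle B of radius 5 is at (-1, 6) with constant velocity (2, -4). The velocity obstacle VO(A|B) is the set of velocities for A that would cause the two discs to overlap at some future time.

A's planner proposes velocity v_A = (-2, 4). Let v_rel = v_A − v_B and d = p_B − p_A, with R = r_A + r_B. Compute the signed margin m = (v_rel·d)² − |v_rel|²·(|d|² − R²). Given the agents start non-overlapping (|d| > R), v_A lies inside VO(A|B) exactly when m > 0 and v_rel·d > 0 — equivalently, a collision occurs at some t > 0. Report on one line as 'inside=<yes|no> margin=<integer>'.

d = (11, 9),  |d|² = 202;  R = 6+5 = 11,  c = 202−11² = 81
v_rel = (-4, 8),  |v_rel|² = 80;  v_rel·d = (-4)·(11) + (8)·(9) = 28
80·t² − 56·t + 81 = 0  ⇒  m = 28² − 80·81 = -5696
m = -5696 < 0,  v_rel·d = 28 > 0  ⇒  outside

inside=no margin=-5696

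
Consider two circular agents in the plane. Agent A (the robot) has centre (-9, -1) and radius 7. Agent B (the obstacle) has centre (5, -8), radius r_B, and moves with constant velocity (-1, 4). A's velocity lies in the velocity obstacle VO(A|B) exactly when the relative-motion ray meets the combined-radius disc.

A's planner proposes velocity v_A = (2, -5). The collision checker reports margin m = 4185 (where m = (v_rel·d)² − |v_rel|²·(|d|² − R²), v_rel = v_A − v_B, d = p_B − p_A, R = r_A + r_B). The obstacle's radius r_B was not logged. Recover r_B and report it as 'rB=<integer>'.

m = 4185
d = (14, -7);  v_rel = (3, -9),  |v_rel|² = 90
v_rel×d = (3)·(-7) − (-9)·(14) = 105
since m = R²·90 − 105²:  R² = (11025 + 4185) / 90 = 169
R = √169 = 13  ⇒  r_B = 13 − 7 = 6

rB=6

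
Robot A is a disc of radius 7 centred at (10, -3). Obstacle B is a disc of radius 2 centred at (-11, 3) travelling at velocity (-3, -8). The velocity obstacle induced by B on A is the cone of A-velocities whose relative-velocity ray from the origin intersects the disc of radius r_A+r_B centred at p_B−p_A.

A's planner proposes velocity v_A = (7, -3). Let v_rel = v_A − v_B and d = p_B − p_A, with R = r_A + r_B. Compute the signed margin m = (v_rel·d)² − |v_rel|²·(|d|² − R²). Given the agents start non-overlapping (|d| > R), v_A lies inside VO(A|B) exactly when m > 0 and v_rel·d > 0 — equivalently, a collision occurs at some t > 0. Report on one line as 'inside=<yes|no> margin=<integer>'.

d = (-21, 6),  |d|² = 477;  R = 7+2 = 9,  c = 477−9² = 396
v_rel = (10, 5),  |v_rel|² = 125;  v_rel·d = (10)·(-21) + (5)·(6) = -180
125·t² + 360·t + 396 = 0  ⇒  m = (-180)² − 125·396 = -17100
m = -17100 < 0,  v_rel·d = -180 < 0  ⇒  outside

inside=no margin=-17100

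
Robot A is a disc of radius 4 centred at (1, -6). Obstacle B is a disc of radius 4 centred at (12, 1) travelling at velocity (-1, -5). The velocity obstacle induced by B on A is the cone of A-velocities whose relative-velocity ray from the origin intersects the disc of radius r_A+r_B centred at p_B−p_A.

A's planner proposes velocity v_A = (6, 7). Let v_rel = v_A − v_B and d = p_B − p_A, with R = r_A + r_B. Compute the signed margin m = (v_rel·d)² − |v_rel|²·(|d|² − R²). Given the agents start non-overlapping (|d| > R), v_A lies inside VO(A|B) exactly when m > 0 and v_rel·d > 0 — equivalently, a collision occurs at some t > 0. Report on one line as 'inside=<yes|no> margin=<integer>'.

d = (11, 7),  |d|² = 170;  R = 4+4 = 8,  c = 170−8² = 106
v_rel = (7, 12),  |v_rel|² = 193;  v_rel·d = (7)·(11) + (12)·(7) = 161
193·t² − 322·t + 106 = 0  ⇒  m = 161² − 193·106 = 5463
m = 5463 > 0,  v_rel·d = 161 > 0  ⇒  inside

inside=yes margin=5463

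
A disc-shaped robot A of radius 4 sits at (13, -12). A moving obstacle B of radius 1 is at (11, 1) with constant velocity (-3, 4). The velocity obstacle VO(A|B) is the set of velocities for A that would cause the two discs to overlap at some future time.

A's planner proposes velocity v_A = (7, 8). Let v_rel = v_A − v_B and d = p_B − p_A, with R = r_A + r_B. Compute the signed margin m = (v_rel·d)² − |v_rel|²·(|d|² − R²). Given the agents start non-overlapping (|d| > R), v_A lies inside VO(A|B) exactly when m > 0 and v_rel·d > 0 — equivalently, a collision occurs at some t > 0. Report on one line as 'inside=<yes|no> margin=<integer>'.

d = (-2, 13),  |d|² = 173;  R = 4+1 = 5,  c = 173−5² = 148
v_rel = (10, 4),  |v_rel|² = 116;  v_rel·d = (10)·(-2) + (4)·(13) = 32
116·t² − 64·t + 148 = 0  ⇒  m = 32² − 116·148 = -16144
m = -16144 < 0,  v_rel·d = 32 > 0  ⇒  outside

inside=no margin=-16144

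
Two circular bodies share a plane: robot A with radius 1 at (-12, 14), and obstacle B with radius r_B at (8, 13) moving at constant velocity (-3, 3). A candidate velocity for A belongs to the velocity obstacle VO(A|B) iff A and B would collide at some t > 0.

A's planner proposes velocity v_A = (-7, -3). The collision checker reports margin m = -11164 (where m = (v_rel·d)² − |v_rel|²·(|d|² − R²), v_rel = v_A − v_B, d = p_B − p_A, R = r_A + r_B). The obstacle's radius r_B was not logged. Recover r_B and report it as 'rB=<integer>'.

m = -11164
d = (20, -1);  v_rel = (-4, -6),  |v_rel|² = 52
v_rel×d = (-4)·(-1) − (-6)·(20) = 124
since m = R²·52 − 124²:  R² = (15376 + -11164) / 52 = 81
R = √81 = 9  ⇒  r_B = 9 − 1 = 8

rB=8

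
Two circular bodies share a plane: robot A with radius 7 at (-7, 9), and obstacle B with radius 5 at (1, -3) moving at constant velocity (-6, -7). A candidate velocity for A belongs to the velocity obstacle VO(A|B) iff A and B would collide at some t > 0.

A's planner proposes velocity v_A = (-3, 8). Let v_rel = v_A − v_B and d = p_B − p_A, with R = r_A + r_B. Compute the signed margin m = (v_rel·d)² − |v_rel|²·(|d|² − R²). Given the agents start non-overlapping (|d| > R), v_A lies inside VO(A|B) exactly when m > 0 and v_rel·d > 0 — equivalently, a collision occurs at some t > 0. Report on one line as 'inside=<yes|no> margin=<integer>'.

d = (8, -12),  |d|² = 208;  R = 7+5 = 12,  c = 208−12² = 64
v_rel = (3, 15),  |v_rel|² = 234;  v_rel·d = (3)·(8) + (15)·(-12) = -156
234·t² + 312·t + 64 = 0  ⇒  m = (-156)² − 234·64 = 9360
m = 9360 > 0,  v_rel·d = -156 < 0  ⇒  outside

inside=no margin=9360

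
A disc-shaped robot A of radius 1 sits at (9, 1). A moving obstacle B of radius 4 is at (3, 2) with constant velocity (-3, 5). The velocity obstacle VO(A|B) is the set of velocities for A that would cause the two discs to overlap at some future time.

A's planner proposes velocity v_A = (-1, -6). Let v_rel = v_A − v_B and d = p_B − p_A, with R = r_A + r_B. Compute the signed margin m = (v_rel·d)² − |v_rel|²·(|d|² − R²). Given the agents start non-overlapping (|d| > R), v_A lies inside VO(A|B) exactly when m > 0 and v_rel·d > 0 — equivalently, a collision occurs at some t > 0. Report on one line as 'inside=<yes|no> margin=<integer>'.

d = (-6, 1),  |d|² = 37;  R = 1+4 = 5,  c = 37−5² = 12
v_rel = (2, -11),  |v_rel|² = 125;  v_rel·d = (2)·(-6) + (-11)·(1) = -23
125·t² + 46·t + 12 = 0  ⇒  m = (-23)² − 125·12 = -971
m = -971 < 0,  v_rel·d = -23 < 0  ⇒  outside

inside=no margin=-971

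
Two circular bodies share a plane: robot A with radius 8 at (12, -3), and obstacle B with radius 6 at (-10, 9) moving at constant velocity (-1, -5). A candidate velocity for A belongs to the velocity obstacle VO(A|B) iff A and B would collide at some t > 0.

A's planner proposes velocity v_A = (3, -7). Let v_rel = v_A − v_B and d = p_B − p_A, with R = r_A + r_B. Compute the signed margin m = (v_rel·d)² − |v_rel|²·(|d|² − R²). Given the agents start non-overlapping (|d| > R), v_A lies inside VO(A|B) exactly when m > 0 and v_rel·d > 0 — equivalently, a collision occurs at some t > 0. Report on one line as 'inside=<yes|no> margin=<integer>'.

d = (-22, 12),  |d|² = 628;  R = 8+6 = 14,  c = 628−14² = 432
v_rel = (4, -2),  |v_rel|² = 20;  v_rel·d = (4)·(-22) + (-2)·(12) = -112
20·t² + 224·t + 432 = 0  ⇒  m = (-112)² − 20·432 = 3904
m = 3904 > 0,  v_rel·d = -112 < 0  ⇒  outside

inside=no margin=3904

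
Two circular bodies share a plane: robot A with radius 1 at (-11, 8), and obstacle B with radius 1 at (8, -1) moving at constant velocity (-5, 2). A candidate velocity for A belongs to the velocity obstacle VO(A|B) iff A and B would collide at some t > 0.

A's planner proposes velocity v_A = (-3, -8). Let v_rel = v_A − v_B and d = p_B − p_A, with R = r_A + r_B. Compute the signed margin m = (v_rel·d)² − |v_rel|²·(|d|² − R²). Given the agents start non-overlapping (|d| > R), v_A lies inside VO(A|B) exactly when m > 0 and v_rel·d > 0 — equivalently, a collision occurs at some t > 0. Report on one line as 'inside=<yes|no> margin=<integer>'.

d = (19, -9),  |d|² = 442;  R = 1+1 = 2,  c = 442−2² = 438
v_rel = (2, -10),  |v_rel|² = 104;  v_rel·d = (2)·(19) + (-10)·(-9) = 128
104·t² − 256·t + 438 = 0  ⇒  m = 128² − 104·438 = -29168
m = -29168 < 0,  v_rel·d = 128 > 0  ⇒  outside

inside=no margin=-29168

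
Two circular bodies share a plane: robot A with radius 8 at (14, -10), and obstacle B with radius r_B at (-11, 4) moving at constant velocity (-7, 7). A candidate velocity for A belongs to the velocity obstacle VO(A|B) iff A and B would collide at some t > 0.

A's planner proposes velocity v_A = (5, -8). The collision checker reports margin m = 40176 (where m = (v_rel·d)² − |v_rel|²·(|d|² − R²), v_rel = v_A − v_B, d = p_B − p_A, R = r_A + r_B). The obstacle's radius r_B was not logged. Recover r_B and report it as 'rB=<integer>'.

m = 40176
d = (-25, 14);  v_rel = (12, -15),  |v_rel|² = 369
v_rel×d = (12)·(14) − (-15)·(-25) = -207
since m = R²·369 − (-207)²:  R² = (42849 + 40176) / 369 = 225
R = √225 = 15  ⇒  r_B = 15 − 8 = 7

rB=7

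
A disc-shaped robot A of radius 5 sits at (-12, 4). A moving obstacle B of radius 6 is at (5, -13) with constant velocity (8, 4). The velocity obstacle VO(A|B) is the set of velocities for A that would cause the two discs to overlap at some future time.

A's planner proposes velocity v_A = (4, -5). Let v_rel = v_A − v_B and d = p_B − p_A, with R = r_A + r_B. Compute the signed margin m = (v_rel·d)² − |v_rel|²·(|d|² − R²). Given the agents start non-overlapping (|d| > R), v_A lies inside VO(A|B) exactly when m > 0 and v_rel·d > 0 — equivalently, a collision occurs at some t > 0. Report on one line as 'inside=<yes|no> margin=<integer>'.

d = (17, -17),  |d|² = 578;  R = 5+6 = 11,  c = 578−11² = 457
v_rel = (-4, -9),  |v_rel|² = 97;  v_rel·d = (-4)·(17) + (-9)·(-17) = 85
97·t² − 170·t + 457 = 0  ⇒  m = 85² − 97·457 = -37104
m = -37104 < 0,  v_rel·d = 85 > 0  ⇒  outside

inside=no margin=-37104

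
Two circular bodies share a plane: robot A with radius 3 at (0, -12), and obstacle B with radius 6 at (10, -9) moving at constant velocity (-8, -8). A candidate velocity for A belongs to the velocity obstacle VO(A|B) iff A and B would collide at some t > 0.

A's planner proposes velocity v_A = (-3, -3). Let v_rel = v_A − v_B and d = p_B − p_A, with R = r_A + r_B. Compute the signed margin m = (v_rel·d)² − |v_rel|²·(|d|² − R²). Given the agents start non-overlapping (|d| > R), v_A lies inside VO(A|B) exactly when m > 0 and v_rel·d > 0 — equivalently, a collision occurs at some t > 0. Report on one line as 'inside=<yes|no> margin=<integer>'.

d = (10, 3),  |d|² = 109;  R = 3+6 = 9,  c = 109−9² = 28
v_rel = (5, 5),  |v_rel|² = 50;  v_rel·d = (5)·(10) + (5)·(3) = 65
50·t² − 130·t + 28 = 0  ⇒  m = 65² − 50·28 = 2825
m = 2825 > 0,  v_rel·d = 65 > 0  ⇒  inside

inside=yes margin=2825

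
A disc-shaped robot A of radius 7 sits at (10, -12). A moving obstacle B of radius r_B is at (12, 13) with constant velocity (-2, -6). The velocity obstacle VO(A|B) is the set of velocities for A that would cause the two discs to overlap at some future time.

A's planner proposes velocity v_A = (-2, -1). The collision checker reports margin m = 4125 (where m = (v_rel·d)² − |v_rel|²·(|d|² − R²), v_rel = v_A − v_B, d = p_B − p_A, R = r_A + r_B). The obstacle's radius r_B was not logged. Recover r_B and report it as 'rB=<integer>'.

m = 4125
d = (2, 25);  v_rel = (0, 5),  |v_rel|² = 25
v_rel×d = (0)·(25) − (5)·(2) = -10
since m = R²·25 − (-10)²:  R² = (100 + 4125) / 25 = 169
R = √169 = 13  ⇒  r_B = 13 − 7 = 6

rB=6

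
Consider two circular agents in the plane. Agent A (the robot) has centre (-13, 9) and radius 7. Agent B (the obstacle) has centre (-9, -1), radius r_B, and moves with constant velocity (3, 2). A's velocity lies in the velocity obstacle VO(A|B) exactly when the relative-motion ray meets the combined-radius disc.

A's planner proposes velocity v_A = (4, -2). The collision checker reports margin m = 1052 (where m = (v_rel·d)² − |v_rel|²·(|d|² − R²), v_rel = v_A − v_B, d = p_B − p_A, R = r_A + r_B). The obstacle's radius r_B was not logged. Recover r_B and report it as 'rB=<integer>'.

m = 1052
d = (4, -10);  v_rel = (1, -4),  |v_rel|² = 17
v_rel×d = (1)·(-10) − (-4)·(4) = 6
since m = R²·17 − 6²:  R² = (36 + 1052) / 17 = 64
R = √64 = 8  ⇒  r_B = 8 − 7 = 1

rB=1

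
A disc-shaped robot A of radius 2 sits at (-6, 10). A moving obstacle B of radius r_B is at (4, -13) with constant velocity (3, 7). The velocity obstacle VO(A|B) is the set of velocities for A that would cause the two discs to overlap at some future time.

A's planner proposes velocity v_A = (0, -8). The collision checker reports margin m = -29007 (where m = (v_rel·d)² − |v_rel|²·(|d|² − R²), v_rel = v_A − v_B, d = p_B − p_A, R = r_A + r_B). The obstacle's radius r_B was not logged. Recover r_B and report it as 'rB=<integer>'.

m = -29007
d = (10, -23);  v_rel = (-3, -15),  |v_rel|² = 234
v_rel×d = (-3)·(-23) − (-15)·(10) = 219
since m = R²·234 − 219²:  R² = (47961 + -29007) / 234 = 81
R = √81 = 9  ⇒  r_B = 9 − 2 = 7

rB=7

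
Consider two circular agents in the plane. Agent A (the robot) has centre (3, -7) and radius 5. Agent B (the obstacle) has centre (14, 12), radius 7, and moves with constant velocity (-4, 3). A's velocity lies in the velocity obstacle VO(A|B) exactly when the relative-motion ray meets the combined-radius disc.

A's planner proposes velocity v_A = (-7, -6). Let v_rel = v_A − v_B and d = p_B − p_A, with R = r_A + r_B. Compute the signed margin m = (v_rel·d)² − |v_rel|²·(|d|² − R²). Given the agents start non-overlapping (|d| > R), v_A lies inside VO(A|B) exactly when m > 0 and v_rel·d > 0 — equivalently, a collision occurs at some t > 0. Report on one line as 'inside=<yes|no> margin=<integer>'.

d = (11, 19),  |d|² = 482;  R = 5+7 = 12,  c = 482−12² = 338
v_rel = (-3, -9),  |v_rel|² = 90;  v_rel·d = (-3)·(11) + (-9)·(19) = -204
90·t² + 408·t + 338 = 0  ⇒  m = (-204)² − 90·338 = 11196
m = 11196 > 0,  v_rel·d = -204 < 0  ⇒  outside

inside=no margin=11196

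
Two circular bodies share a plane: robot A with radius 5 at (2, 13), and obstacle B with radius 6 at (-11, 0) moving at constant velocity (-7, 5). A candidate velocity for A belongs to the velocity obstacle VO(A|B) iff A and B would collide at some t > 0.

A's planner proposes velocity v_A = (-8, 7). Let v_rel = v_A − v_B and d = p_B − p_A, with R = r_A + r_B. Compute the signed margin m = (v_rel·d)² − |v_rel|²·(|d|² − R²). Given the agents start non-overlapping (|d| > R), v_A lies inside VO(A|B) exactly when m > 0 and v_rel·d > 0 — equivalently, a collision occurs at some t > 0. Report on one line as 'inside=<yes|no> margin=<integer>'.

d = (-13, -13),  |d|² = 338;  R = 5+6 = 11,  c = 338−11² = 217
v_rel = (-1, 2),  |v_rel|² = 5;  v_rel·d = (-1)·(-13) + (2)·(-13) = -13
5·t² + 26·t + 217 = 0  ⇒  m = (-13)² − 5·217 = -916
m = -916 < 0,  v_rel·d = -13 < 0  ⇒  outside

inside=no margin=-916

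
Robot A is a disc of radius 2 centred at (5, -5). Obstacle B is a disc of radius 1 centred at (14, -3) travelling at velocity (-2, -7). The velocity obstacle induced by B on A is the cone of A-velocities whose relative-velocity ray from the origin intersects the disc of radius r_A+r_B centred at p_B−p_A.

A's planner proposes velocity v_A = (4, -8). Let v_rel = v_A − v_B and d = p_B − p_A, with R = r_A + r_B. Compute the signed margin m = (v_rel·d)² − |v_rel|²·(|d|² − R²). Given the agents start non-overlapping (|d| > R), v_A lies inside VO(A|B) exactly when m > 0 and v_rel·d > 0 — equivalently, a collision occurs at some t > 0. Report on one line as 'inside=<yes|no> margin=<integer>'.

d = (9, 2),  |d|² = 85;  R = 2+1 = 3,  c = 85−3² = 76
v_rel = (6, -1),  |v_rel|² = 37;  v_rel·d = (6)·(9) + (-1)·(2) = 52
37·t² − 104·t + 76 = 0  ⇒  m = 52² − 37·76 = -108
m = -108 < 0,  v_rel·d = 52 > 0  ⇒  outside

inside=no margin=-108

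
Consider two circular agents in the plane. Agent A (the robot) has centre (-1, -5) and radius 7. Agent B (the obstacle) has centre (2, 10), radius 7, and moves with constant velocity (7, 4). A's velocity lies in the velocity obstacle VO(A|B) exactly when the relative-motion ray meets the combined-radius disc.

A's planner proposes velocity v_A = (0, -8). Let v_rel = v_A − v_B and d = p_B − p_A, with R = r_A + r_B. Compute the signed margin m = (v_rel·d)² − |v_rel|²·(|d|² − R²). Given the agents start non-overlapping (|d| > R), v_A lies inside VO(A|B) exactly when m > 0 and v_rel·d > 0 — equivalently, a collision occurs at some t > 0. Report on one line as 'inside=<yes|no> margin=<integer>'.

d = (3, 15),  |d|² = 234;  R = 7+7 = 14,  c = 234−14² = 38
v_rel = (-7, -12),  |v_rel|² = 193;  v_rel·d = (-7)·(3) + (-12)·(15) = -201
193·t² + 402·t + 38 = 0  ⇒  m = (-201)² − 193·38 = 33067
m = 33067 > 0,  v_rel·d = -201 < 0  ⇒  outside

inside=no margin=33067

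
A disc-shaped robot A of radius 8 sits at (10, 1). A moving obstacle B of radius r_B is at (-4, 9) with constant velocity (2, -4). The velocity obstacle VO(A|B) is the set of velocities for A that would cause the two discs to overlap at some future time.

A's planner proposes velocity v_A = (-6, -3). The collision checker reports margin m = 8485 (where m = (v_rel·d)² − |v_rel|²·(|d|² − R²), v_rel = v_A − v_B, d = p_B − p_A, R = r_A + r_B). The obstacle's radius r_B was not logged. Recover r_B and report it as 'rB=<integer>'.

m = 8485
d = (-14, 8);  v_rel = (-8, 1),  |v_rel|² = 65
v_rel×d = (-8)·(8) − (1)·(-14) = -50
since m = R²·65 − (-50)²:  R² = (2500 + 8485) / 65 = 169
R = √169 = 13  ⇒  r_B = 13 − 8 = 5

rB=5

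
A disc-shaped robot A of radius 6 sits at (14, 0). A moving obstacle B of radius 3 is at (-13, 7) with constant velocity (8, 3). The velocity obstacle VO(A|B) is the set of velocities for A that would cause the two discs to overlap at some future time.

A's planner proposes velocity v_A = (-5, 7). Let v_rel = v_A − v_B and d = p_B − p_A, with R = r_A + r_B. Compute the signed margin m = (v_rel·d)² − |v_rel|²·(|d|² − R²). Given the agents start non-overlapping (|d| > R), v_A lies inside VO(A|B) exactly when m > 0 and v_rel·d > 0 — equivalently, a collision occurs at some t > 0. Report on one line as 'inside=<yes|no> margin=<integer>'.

d = (-27, 7),  |d|² = 778;  R = 6+3 = 9,  c = 778−9² = 697
v_rel = (-13, 4),  |v_rel|² = 185;  v_rel·d = (-13)·(-27) + (4)·(7) = 379
185·t² − 758·t + 697 = 0  ⇒  m = 379² − 185·697 = 14696
m = 14696 > 0,  v_rel·d = 379 > 0  ⇒  inside

inside=yes margin=14696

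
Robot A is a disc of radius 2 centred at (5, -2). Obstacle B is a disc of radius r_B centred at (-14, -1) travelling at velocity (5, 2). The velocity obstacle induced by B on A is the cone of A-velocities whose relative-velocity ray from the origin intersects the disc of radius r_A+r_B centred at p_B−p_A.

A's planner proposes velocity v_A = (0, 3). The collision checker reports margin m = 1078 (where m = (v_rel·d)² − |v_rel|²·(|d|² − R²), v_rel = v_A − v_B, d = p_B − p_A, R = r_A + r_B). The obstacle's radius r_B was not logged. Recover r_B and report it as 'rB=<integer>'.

m = 1078
d = (-19, 1);  v_rel = (-5, 1),  |v_rel|² = 26
v_rel×d = (-5)·(1) − (1)·(-19) = 14
since m = R²·26 − 14²:  R² = (196 + 1078) / 26 = 49
R = √49 = 7  ⇒  r_B = 7 − 2 = 5

rB=5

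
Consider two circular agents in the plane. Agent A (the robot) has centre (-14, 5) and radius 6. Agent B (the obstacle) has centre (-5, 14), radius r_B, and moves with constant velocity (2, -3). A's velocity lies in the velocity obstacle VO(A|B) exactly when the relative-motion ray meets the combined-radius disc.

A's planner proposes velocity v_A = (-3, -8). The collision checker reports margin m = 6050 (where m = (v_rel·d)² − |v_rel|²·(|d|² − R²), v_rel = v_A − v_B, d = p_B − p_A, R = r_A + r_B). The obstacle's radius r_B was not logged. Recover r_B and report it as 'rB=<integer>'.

m = 6050
d = (9, 9);  v_rel = (-5, -5),  |v_rel|² = 50
v_rel×d = (-5)·(9) − (-5)·(9) = 0
since m = R²·50 − 0²:  R² = (0 + 6050) / 50 = 121
R = √121 = 11  ⇒  r_B = 11 − 6 = 5

rB=5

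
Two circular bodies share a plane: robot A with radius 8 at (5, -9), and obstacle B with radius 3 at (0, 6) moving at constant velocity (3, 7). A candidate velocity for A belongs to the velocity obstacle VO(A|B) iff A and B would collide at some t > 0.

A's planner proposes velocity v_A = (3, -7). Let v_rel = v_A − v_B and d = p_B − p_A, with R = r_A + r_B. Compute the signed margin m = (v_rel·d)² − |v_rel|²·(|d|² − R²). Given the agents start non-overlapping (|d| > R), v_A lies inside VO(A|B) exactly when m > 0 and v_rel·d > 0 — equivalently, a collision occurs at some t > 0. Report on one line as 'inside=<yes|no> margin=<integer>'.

d = (-5, 15),  |d|² = 250;  R = 8+3 = 11,  c = 250−11² = 129
v_rel = (0, -14),  |v_rel|² = 196;  v_rel·d = (0)·(-5) + (-14)·(15) = -210
196·t² + 420·t + 129 = 0  ⇒  m = (-210)² − 196·129 = 18816
m = 18816 > 0,  v_rel·d = -210 < 0  ⇒  outside

inside=no margin=18816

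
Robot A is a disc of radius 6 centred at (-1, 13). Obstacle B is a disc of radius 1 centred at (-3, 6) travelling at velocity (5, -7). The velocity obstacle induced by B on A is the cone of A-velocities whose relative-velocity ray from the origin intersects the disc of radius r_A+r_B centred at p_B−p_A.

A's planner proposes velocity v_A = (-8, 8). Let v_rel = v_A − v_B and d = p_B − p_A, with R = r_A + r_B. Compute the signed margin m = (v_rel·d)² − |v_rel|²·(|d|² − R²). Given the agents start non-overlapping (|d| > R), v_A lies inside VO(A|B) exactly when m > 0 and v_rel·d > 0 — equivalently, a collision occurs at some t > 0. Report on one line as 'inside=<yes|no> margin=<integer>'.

d = (-2, -7),  |d|² = 53;  R = 6+1 = 7,  c = 53−7² = 4
v_rel = (-13, 15),  |v_rel|² = 394;  v_rel·d = (-13)·(-2) + (15)·(-7) = -79
394·t² + 158·t + 4 = 0  ⇒  m = (-79)² − 394·4 = 4665
m = 4665 > 0,  v_rel·d = -79 < 0  ⇒  outside

inside=no margin=4665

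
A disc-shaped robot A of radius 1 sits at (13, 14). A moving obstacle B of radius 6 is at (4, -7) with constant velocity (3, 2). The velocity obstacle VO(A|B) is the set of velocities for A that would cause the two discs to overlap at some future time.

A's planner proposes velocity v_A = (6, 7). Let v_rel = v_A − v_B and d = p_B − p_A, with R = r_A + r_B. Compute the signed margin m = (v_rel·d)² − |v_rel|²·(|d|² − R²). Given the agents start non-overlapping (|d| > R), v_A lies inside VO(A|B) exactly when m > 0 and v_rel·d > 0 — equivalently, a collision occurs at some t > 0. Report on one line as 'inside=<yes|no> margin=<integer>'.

d = (-9, -21),  |d|² = 522;  R = 1+6 = 7,  c = 522−7² = 473
v_rel = (3, 5),  |v_rel|² = 34;  v_rel·d = (3)·(-9) + (5)·(-21) = -132
34·t² + 264·t + 473 = 0  ⇒  m = (-132)² − 34·473 = 1342
m = 1342 > 0,  v_rel·d = -132 < 0  ⇒  outside

inside=no margin=1342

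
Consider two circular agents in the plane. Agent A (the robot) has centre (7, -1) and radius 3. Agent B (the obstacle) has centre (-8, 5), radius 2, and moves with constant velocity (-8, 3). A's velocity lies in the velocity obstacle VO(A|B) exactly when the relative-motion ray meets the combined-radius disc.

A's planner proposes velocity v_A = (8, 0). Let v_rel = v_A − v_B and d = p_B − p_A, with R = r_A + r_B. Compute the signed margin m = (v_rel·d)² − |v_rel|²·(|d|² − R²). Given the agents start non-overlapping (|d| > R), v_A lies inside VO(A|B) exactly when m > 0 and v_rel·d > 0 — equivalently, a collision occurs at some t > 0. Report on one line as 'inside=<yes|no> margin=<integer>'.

d = (-15, 6),  |d|² = 261;  R = 3+2 = 5,  c = 261−5² = 236
v_rel = (16, -3),  |v_rel|² = 265;  v_rel·d = (16)·(-15) + (-3)·(6) = -258
265·t² + 516·t + 236 = 0  ⇒  m = (-258)² − 265·236 = 4024
m = 4024 > 0,  v_rel·d = -258 < 0  ⇒  outside

inside=no margin=4024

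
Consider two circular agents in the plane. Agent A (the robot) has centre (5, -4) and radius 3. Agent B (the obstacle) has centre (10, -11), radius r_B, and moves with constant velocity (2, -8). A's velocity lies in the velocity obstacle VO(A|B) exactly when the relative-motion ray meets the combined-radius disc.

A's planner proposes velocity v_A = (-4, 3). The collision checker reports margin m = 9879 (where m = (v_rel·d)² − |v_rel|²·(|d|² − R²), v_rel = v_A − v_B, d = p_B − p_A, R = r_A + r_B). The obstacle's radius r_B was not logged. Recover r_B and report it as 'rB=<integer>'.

m = 9879
d = (5, -7);  v_rel = (-6, 11),  |v_rel|² = 157
v_rel×d = (-6)·(-7) − (11)·(5) = -13
since m = R²·157 − (-13)²:  R² = (169 + 9879) / 157 = 64
R = √64 = 8  ⇒  r_B = 8 − 3 = 5

rB=5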